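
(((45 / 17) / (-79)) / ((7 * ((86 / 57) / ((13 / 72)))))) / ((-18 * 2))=1235 / 77614656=0.00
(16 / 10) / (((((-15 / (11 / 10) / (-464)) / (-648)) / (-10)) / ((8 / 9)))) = 7839744 / 25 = 313589.76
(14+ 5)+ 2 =21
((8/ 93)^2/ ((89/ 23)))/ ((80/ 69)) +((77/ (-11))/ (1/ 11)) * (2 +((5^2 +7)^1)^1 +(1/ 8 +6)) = -31710287467/ 10263480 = -3089.62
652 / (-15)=-652 / 15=-43.47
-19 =-19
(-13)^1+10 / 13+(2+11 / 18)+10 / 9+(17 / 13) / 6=-970 / 117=-8.29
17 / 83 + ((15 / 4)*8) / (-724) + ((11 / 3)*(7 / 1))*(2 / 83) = 70475 / 90138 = 0.78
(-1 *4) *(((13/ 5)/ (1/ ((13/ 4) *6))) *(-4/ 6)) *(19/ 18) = 6422/ 45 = 142.71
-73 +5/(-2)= -75.50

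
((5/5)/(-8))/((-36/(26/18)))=13/2592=0.01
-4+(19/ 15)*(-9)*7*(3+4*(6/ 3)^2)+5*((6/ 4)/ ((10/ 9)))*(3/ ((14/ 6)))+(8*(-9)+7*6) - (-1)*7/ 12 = -323597/ 210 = -1540.94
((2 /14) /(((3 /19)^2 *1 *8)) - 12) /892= -5687 /449568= -0.01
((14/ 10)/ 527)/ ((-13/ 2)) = -14/ 34255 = -0.00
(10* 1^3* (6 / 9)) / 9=20 / 27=0.74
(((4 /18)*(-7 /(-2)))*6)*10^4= 140000 /3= 46666.67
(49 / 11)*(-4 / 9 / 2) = -98 / 99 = -0.99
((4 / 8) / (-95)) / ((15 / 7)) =-7 / 2850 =-0.00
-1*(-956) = 956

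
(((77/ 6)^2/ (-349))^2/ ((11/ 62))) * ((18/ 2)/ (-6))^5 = -297202983/ 31181056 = -9.53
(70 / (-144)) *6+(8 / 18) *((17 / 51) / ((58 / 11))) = -9047 / 3132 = -2.89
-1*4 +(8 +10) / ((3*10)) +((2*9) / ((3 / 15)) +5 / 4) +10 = 1957 / 20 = 97.85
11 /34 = 0.32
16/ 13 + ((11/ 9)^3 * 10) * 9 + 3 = 177485/ 1053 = 168.55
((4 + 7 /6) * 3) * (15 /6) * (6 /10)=93 /4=23.25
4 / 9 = 0.44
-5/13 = -0.38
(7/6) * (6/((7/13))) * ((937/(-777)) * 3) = -12181/259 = -47.03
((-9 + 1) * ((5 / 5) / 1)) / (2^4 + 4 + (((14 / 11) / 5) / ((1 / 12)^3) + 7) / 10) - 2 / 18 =-8353 / 35577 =-0.23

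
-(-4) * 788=3152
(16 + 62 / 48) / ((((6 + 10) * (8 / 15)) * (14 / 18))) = 18675 / 7168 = 2.61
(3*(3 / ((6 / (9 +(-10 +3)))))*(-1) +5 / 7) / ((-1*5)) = 16 / 35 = 0.46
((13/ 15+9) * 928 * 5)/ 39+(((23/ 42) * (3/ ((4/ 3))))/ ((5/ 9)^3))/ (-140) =134591234783/ 114660000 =1173.83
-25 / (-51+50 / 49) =1225 / 2449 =0.50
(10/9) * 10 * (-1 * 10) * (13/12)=-3250/27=-120.37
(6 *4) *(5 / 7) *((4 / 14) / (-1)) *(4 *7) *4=-3840 / 7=-548.57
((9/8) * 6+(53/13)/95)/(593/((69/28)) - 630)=-2315433/132718040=-0.02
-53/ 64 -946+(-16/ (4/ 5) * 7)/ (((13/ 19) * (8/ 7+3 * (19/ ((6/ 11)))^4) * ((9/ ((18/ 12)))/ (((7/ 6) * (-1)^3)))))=-946.83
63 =63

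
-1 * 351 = -351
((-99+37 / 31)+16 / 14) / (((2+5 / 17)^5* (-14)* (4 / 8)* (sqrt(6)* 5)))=4963820072* sqrt(6) / 685252791405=0.02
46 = 46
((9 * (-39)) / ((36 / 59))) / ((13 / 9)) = -1593 / 4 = -398.25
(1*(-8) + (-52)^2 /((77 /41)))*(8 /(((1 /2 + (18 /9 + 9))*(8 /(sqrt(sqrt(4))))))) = 220496*sqrt(2) /1771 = 176.07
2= 2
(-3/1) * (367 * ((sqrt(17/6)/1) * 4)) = -734 * sqrt(102) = -7413.04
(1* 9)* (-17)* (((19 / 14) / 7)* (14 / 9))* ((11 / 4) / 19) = -187 / 28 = -6.68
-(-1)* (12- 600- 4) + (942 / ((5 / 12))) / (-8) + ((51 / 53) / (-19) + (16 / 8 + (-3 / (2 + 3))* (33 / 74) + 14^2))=-252212957 / 372590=-676.92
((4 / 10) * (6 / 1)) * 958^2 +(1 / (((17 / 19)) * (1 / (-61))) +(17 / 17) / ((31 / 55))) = 5803764566 / 2635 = 2202567.20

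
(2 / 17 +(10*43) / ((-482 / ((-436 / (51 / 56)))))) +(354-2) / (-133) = 694041406 / 1634703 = 424.57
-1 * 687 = -687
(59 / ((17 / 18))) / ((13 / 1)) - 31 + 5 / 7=-39418 / 1547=-25.48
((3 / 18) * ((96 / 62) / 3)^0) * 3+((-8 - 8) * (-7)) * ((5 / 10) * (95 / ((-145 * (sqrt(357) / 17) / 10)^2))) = 105883 / 5046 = 20.98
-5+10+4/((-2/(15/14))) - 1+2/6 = 2.19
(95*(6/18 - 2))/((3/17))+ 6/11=-896.68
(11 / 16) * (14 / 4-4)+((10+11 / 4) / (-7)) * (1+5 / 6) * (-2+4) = -1573 / 224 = -7.02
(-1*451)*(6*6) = -16236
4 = 4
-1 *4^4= -256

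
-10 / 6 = -5 / 3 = -1.67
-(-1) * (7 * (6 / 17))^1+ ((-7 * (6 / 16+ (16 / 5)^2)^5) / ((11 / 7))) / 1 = -3265882080514170929 / 5440000000000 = -600345.97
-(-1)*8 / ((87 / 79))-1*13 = -499 / 87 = -5.74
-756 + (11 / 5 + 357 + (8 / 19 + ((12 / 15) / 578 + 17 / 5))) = -10789199 / 27455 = -392.98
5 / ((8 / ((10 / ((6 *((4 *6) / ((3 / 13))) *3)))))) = 25 / 7488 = 0.00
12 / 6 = 2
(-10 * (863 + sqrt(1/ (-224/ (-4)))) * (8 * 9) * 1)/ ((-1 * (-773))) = -621360/ 773 - 180 * sqrt(14)/ 5411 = -803.95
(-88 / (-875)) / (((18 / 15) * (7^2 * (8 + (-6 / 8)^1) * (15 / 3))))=176 / 3730125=0.00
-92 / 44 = -23 / 11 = -2.09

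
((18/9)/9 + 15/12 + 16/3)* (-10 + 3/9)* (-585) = 461825/12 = 38485.42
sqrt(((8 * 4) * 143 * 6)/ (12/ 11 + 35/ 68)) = 176 * sqrt(796263)/ 1201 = 130.77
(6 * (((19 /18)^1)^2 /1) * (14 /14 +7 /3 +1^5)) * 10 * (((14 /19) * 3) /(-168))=-1235 /324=-3.81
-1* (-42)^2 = -1764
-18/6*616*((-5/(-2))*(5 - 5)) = 0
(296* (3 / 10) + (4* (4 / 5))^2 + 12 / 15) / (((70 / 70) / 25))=2496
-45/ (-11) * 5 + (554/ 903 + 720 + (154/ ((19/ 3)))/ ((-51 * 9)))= 7132327207/ 9625077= 741.02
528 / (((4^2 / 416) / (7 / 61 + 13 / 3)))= 3724864 / 61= 61063.34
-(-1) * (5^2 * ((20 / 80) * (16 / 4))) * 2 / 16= 25 / 8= 3.12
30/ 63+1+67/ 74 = 3701/ 1554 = 2.38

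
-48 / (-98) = 24 / 49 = 0.49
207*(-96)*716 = -14228352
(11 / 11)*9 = 9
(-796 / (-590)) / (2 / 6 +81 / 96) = 1.15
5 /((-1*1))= -5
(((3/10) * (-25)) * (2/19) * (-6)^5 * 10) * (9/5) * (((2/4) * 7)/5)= 1469664/19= 77350.74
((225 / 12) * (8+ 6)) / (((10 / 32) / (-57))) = -47880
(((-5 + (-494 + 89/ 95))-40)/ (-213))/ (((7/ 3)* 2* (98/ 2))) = 25558/ 2313535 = 0.01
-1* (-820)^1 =820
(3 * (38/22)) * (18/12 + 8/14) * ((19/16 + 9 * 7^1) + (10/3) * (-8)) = 992351/2464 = 402.74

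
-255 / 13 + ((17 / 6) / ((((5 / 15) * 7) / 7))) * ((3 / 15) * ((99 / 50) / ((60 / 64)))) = -130203 / 8125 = -16.02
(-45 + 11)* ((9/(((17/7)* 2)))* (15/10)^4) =-5103/16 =-318.94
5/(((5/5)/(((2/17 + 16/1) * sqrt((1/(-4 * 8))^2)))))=2.52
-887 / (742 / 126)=-7983 / 53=-150.62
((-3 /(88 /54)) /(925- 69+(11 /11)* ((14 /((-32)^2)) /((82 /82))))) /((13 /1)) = -3456 /20891299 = -0.00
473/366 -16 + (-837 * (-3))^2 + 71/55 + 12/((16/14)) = 63461013508/10065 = 6305118.08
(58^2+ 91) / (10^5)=691 / 20000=0.03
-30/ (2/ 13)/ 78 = -5/ 2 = -2.50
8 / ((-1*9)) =-8 / 9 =-0.89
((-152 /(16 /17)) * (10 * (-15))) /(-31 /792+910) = 26.62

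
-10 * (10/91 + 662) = -602520/91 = -6621.10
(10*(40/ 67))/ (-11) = -400/ 737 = -0.54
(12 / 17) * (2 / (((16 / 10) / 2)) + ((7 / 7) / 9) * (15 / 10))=32 / 17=1.88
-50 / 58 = -25 / 29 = -0.86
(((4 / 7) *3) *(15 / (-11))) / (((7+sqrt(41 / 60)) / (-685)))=7398000 / 31889 - 246600 *sqrt(615) / 223223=204.60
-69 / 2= -34.50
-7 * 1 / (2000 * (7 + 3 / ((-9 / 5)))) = -0.00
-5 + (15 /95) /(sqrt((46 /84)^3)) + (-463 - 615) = -1083 + 126 * sqrt(966) /10051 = -1082.61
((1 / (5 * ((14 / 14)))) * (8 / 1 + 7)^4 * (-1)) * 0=0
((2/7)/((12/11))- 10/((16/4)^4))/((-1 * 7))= -599/18816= -0.03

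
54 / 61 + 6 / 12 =169 / 122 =1.39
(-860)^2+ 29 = 739629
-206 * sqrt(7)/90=-103 * sqrt(7)/45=-6.06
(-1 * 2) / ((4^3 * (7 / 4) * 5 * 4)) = -1 / 1120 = -0.00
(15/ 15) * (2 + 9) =11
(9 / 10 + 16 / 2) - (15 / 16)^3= 8.08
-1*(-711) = 711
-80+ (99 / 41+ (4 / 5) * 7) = -14757 / 205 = -71.99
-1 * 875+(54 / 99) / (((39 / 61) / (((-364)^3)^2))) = 21828544590445159 / 11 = 1984413144585923.55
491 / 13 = 37.77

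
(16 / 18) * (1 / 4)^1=2 / 9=0.22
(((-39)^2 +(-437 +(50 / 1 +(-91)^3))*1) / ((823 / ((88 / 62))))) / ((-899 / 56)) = 1854004768 / 22936187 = 80.83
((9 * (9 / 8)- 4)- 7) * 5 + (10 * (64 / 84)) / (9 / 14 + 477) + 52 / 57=-3.45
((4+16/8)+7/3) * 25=625/3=208.33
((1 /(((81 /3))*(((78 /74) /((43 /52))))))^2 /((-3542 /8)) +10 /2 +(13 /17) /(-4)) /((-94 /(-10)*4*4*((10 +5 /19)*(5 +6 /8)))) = 515469766811005 /951395782462617492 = 0.00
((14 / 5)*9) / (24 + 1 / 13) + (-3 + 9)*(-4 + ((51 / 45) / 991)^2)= -22.95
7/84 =1/12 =0.08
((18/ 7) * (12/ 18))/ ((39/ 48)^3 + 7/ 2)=16384/ 38577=0.42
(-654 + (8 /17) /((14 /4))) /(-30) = 7781 /357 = 21.80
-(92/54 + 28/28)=-73/27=-2.70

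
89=89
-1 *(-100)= 100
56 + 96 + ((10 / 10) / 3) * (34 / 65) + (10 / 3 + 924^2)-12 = 55504768 / 65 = 853919.51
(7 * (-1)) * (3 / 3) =-7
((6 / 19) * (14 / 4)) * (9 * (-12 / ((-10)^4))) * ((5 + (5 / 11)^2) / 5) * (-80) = 285768 / 287375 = 0.99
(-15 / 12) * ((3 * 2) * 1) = -15 / 2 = -7.50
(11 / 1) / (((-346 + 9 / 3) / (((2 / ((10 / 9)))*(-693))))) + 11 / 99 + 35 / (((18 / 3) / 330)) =4333079 / 2205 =1965.12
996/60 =83/5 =16.60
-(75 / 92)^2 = -5625 / 8464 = -0.66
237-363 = -126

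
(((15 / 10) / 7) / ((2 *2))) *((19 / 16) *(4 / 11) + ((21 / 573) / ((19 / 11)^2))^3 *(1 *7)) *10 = 93428551840319295 / 403861464023680432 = 0.23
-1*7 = -7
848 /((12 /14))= 2968 /3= 989.33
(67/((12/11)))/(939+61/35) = 25795/395112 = 0.07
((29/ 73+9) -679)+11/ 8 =-390245/ 584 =-668.23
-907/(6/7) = -6349/6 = -1058.17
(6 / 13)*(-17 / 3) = -34 / 13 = -2.62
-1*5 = -5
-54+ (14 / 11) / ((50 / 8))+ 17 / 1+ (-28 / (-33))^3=-32509973 / 898425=-36.19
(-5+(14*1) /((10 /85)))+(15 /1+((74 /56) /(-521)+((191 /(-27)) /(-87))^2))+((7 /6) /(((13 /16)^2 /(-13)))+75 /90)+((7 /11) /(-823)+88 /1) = 1845973373360814097 /9473220821796732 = 194.86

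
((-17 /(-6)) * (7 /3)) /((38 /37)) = 4403 /684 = 6.44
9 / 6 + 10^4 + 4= 20011 / 2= 10005.50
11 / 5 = 2.20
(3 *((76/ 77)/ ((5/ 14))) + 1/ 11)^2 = 70.25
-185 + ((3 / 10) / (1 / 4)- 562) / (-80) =-17799 / 100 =-177.99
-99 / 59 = -1.68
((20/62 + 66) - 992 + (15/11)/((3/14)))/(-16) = 57.46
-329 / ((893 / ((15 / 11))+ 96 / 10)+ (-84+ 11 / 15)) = -1645 / 2906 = -0.57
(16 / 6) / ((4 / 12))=8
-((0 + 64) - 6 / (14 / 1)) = -445 / 7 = -63.57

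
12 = 12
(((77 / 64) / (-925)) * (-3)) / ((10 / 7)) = 1617 / 592000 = 0.00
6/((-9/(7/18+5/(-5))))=11/27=0.41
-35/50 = -7/10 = -0.70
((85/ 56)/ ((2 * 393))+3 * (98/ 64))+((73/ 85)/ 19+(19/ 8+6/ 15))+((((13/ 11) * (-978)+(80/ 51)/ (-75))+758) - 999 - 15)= -6589083858587/ 4691665440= -1404.42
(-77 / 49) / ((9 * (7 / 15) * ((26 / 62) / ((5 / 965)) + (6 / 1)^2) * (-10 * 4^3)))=341 / 68208000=0.00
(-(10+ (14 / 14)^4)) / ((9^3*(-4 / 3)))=11 / 972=0.01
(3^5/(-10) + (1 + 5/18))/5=-1036/225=-4.60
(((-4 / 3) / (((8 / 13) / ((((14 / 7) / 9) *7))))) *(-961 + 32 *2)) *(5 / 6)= 136045 / 54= 2519.35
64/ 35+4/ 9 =716/ 315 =2.27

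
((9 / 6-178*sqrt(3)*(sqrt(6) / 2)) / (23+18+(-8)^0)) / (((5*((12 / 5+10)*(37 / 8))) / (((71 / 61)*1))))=71 / 489769-12638*sqrt(2) / 489769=-0.04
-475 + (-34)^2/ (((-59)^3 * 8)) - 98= -235364623/ 410758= -573.00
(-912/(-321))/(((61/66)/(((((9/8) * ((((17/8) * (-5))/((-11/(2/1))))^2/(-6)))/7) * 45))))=-55596375/4020632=-13.83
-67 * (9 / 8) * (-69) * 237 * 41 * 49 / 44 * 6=59431397193 / 176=337678393.14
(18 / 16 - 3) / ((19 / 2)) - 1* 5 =-395 / 76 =-5.20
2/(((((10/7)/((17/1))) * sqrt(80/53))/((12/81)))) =119 * sqrt(265)/675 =2.87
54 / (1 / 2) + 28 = 136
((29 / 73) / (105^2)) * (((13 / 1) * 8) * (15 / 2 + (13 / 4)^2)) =108953 / 1609650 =0.07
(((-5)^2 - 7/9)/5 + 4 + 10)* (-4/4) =-848/45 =-18.84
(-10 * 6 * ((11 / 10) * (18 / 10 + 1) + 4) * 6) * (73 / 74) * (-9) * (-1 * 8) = -33491232 / 185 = -181033.69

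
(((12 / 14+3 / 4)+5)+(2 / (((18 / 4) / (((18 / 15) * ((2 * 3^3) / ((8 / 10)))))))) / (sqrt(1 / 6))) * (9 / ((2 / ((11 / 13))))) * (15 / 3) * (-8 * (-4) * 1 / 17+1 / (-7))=18956025 / 86632+1844370 * sqrt(6) / 1547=3139.15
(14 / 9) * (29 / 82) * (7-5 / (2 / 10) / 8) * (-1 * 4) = -6293 / 738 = -8.53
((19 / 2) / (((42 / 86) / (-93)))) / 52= -25327 / 728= -34.79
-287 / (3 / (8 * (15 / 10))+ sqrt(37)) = 1148 / 591 -4592 * sqrt(37) / 591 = -45.32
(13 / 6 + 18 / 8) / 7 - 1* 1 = -31 / 84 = -0.37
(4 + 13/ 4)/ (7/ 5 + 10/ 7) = 1015/ 396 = 2.56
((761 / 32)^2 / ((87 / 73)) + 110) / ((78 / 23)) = 1197736799 / 6948864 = 172.36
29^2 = 841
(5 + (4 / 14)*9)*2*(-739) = -78334 / 7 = -11190.57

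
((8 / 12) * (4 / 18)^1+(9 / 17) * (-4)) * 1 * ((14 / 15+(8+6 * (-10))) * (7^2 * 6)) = 67861472 / 2295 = 29569.27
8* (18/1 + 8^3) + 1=4241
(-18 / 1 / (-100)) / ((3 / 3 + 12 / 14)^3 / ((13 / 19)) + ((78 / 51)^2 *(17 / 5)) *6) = 52479 / 16641430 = 0.00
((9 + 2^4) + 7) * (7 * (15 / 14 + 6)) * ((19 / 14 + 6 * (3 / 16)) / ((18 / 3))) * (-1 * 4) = -18348 / 7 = -2621.14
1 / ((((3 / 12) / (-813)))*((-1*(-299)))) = -3252 / 299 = -10.88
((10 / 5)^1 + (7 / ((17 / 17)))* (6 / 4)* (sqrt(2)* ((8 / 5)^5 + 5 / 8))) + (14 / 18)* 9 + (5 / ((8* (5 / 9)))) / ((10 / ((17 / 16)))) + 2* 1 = 14233 / 1280 + 5833149* sqrt(2) / 50000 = 176.11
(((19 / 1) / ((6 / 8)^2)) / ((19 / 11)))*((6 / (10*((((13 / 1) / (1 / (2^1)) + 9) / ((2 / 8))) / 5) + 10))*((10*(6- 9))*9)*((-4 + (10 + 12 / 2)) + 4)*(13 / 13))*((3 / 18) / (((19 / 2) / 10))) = -168960 / 551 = -306.64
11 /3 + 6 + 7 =50 /3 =16.67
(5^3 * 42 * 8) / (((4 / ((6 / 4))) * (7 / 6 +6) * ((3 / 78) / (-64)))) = -157248000 / 43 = -3656930.23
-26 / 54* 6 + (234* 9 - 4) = 18892 / 9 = 2099.11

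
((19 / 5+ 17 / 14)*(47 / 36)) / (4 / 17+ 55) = 10387 / 87640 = 0.12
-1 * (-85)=85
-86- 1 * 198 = -284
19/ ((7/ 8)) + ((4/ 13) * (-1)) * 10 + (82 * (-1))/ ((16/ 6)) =-4409/ 364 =-12.11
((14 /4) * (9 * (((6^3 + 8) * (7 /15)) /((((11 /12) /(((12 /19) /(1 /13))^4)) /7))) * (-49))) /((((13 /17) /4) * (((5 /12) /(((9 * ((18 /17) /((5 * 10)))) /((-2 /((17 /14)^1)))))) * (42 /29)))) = 5616225177.24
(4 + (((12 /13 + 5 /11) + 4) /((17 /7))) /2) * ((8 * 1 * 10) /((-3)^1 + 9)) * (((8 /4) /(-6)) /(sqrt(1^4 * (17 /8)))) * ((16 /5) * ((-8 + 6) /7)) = 706304 * sqrt(34) /289289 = 14.24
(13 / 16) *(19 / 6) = 247 / 96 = 2.57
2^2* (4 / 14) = 8 / 7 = 1.14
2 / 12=1 / 6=0.17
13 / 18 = 0.72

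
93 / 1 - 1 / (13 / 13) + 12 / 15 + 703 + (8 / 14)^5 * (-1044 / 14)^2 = 1134.61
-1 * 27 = -27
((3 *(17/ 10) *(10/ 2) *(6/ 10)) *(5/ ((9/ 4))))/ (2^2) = 17/ 2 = 8.50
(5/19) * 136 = 680/19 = 35.79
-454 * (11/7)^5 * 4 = -292468616/16807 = -17401.60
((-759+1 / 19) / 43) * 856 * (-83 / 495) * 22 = 409804864 / 7353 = 55733.02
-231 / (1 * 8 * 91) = -33 / 104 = -0.32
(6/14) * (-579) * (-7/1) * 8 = 13896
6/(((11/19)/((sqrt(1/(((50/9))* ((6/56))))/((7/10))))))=228* sqrt(42)/77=19.19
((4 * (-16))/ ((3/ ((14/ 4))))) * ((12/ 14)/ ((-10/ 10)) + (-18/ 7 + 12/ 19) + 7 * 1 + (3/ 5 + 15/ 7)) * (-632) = 93414656/ 285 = 327770.72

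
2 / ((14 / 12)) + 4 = 40 / 7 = 5.71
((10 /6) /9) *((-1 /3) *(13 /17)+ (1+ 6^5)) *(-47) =-93204290 /1377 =-67686.49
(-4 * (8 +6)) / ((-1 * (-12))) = -14 / 3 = -4.67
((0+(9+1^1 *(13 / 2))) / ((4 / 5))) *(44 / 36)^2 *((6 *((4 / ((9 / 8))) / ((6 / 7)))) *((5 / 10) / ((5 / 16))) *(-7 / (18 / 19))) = -55874896 / 6561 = -8516.22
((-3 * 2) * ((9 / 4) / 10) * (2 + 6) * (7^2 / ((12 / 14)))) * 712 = -2197944 / 5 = -439588.80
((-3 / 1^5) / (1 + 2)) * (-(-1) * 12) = -12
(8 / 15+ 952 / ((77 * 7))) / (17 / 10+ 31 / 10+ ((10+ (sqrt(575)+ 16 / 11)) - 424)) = -59563456 / 10524908121 - 730400 * sqrt(23) / 10524908121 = -0.01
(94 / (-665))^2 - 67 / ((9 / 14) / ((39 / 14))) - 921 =-1607019142 / 1326675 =-1211.31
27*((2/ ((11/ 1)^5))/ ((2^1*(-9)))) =-3/ 161051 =-0.00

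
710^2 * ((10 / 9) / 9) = 5041000 / 81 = 62234.57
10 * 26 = 260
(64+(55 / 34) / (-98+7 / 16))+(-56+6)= 371078 / 26537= 13.98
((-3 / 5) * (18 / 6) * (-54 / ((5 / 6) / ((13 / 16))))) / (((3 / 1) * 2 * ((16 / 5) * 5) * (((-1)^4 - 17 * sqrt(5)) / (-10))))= 3159 / 462080+53703 * sqrt(5) / 462080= 0.27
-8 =-8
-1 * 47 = -47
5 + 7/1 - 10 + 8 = 10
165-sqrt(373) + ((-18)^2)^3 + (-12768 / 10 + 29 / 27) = 34011093.96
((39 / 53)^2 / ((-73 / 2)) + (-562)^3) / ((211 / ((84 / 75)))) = -1019158139712664 / 1081675675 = -942203.07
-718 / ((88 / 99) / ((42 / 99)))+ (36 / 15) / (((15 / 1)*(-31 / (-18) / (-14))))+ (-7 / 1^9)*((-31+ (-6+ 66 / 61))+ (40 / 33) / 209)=-60383444597 / 652111350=-92.60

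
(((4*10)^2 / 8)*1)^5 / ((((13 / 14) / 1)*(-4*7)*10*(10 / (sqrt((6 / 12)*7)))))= -800000000*sqrt(14) / 13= -230255839.19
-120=-120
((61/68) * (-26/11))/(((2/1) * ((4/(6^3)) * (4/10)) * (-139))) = 107055/103972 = 1.03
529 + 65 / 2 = 1123 / 2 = 561.50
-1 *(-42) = 42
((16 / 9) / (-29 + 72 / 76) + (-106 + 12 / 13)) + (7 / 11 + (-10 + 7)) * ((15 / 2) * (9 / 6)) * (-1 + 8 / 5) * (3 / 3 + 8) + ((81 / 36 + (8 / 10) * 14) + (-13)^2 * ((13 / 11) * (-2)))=-669862027 / 1055340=-634.74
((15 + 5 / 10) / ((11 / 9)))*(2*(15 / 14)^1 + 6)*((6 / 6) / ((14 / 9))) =143127 / 2156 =66.39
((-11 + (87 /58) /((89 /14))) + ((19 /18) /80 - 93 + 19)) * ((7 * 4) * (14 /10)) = -3322.23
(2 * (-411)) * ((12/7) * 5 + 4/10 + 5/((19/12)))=-6630252/665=-9970.30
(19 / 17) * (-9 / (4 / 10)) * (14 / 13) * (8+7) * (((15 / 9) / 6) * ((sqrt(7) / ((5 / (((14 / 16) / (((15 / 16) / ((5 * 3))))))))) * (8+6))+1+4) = -13734.07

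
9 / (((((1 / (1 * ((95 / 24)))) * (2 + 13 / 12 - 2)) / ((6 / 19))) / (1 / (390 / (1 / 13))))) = 9 / 4394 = 0.00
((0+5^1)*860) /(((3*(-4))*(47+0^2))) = -1075 /141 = -7.62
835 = 835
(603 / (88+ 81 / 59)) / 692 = 35577 / 3648916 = 0.01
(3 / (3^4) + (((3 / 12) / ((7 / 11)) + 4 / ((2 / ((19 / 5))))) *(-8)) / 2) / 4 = -15089 / 1890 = -7.98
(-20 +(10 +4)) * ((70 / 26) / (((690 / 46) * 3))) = -14 / 39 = -0.36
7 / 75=0.09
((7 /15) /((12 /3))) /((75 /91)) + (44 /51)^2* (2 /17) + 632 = 4659212527 /7369500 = 632.23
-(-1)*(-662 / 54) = -331 / 27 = -12.26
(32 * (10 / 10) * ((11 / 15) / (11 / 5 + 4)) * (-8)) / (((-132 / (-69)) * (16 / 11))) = -1012 / 93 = -10.88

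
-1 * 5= -5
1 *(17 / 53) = 17 / 53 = 0.32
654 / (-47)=-654 / 47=-13.91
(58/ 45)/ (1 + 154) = 58/ 6975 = 0.01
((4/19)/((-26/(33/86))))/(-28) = 33/297388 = 0.00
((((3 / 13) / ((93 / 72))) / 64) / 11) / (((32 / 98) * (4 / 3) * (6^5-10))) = 0.00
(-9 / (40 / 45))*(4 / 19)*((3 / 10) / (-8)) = 243 / 3040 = 0.08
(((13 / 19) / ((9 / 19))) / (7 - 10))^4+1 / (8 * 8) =2359345 / 34012224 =0.07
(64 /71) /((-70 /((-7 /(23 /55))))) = 352 /1633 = 0.22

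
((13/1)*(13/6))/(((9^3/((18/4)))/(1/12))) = 0.01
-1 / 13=-0.08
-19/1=-19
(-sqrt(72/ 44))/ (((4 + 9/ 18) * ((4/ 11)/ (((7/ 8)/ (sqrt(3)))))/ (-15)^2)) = -175 * sqrt(66)/ 16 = -88.86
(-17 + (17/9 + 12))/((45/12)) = -112/135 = -0.83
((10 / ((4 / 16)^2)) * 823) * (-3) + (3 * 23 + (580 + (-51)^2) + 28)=-391762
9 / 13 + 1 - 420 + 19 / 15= -81323 / 195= -417.04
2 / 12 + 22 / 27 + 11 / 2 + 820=22315 / 27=826.48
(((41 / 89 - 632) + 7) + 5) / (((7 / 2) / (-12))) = 189048 / 89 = 2124.13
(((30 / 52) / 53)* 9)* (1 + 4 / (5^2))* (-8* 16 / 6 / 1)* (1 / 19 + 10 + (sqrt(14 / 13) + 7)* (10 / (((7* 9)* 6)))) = -374912 / 15105-928* sqrt(182) / 188097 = -24.89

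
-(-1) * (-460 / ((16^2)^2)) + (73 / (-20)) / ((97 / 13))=-3942879 / 7946240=-0.50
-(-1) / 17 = 1 / 17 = 0.06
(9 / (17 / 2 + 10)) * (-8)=-144 / 37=-3.89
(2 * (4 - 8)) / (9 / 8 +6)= -64 / 57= -1.12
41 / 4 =10.25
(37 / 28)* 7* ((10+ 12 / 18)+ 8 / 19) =5846 / 57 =102.56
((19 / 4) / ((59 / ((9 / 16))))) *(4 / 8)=171 / 7552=0.02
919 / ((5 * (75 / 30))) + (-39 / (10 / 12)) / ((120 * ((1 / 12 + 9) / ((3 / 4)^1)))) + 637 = 7744317 / 10900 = 710.49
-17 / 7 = -2.43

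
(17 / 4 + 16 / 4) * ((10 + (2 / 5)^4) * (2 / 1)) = 103389 / 625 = 165.42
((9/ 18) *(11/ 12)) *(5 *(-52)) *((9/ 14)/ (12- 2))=-429/ 56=-7.66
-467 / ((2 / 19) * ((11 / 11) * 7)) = -8873 / 14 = -633.79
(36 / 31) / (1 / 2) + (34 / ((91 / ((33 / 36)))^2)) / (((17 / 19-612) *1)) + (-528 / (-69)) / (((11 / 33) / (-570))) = -3798650734758611 / 290352463128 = -13082.89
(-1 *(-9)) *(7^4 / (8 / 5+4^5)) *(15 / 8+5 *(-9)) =-37275525 / 41024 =-908.63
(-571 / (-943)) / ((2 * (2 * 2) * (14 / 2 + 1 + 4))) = 571 / 90528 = 0.01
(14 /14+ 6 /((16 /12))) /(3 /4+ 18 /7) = 154 /93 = 1.66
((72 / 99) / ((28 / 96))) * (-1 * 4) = -768 / 77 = -9.97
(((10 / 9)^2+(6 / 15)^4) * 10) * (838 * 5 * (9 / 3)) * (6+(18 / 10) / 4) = 1149412532 / 1125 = 1021700.03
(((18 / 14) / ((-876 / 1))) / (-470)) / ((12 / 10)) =1 / 384272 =0.00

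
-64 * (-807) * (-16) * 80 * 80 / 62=-2644377600 / 31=-85302503.23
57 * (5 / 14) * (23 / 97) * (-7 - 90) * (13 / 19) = -4485 / 14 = -320.36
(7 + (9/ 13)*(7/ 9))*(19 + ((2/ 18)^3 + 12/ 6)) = 1500380/ 9477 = 158.32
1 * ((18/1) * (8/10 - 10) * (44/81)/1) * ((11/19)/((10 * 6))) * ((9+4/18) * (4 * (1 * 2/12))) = -5.34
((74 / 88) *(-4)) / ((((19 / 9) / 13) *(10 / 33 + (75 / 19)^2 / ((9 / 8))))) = -18981 / 12970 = -1.46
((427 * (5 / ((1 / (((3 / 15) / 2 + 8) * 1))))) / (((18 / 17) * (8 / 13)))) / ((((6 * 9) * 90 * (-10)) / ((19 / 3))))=-3.46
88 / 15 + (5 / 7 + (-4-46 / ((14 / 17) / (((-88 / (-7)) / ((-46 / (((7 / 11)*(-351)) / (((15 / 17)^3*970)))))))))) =-2.54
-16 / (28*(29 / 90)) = -360 / 203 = -1.77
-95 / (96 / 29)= -2755 / 96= -28.70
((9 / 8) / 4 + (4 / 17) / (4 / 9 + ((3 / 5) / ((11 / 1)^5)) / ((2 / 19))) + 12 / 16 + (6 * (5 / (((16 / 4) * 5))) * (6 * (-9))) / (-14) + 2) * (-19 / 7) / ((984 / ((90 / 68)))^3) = -14703597639061875 / 238183274723031983980544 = -0.00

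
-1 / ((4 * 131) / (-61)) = 61 / 524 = 0.12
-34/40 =-17/20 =-0.85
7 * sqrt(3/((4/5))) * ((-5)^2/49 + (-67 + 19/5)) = -15359 * sqrt(15)/70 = -849.79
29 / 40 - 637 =-636.28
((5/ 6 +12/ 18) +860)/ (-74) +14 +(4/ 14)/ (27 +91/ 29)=1071883/ 452732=2.37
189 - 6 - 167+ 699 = 715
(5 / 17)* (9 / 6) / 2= 15 / 68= 0.22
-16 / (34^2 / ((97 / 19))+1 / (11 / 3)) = -17072 / 241895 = -0.07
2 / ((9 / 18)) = 4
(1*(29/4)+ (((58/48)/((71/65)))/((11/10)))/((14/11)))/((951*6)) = 95903/68061168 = 0.00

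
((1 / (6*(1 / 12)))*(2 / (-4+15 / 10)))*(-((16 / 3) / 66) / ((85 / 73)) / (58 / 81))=21024 / 135575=0.16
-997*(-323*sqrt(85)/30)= 322031*sqrt(85)/30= 98965.97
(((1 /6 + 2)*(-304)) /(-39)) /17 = 152 /153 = 0.99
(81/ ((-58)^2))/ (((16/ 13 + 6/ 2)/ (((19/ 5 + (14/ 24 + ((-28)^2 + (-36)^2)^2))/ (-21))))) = -30371358771/ 25902800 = -1172.51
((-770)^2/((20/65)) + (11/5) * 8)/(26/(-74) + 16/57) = -20319609717/745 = -27274643.92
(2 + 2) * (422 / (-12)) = -422 / 3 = -140.67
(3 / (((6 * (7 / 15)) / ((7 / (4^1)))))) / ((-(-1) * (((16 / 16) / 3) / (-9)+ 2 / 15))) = 2025 / 104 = 19.47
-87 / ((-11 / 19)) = 1653 / 11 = 150.27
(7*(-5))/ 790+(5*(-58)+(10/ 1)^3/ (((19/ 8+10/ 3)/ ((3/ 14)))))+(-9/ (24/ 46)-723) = -300848507/ 303044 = -992.76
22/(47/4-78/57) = 1672/789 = 2.12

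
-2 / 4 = -1 / 2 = -0.50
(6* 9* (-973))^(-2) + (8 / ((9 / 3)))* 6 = 44170588225 / 2760661764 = 16.00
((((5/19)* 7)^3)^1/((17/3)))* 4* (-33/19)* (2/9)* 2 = -7546000/2215457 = -3.41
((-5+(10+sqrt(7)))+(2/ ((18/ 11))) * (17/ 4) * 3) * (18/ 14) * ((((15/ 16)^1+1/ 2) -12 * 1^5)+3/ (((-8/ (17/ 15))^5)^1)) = -21639921904679/ 77414400000 -87611019857 * sqrt(7)/ 6451200000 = -315.46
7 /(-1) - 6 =-13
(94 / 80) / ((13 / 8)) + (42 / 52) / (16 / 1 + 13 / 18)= 2156 / 2795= 0.77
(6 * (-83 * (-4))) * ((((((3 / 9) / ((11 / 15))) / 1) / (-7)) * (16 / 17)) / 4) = -39840 / 1309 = -30.44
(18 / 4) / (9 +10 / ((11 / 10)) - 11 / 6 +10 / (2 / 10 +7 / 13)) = 1188 / 7867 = 0.15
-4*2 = -8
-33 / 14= -2.36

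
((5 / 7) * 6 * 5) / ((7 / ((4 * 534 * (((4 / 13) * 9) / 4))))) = 2883600 / 637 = 4526.84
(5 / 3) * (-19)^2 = 1805 / 3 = 601.67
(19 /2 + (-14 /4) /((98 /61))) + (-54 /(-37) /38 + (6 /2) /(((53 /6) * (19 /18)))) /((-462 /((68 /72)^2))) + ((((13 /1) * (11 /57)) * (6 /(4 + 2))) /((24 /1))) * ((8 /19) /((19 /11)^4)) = 3746883964626611 /511472656321704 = 7.33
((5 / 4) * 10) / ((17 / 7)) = 175 / 34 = 5.15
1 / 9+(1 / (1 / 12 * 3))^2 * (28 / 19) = 4051 / 171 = 23.69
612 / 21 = 204 / 7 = 29.14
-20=-20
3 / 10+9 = 93 / 10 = 9.30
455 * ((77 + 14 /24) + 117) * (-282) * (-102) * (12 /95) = 6111918540 /19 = 321679923.16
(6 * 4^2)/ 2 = 48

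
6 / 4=3 / 2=1.50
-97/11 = -8.82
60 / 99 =20 / 33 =0.61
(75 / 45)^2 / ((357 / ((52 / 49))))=0.01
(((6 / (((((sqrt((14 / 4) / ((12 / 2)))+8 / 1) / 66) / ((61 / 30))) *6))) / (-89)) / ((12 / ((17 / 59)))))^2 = 4033709119 / 191617246945452 - 1040957192 *sqrt(21) / 1197607793409075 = 0.00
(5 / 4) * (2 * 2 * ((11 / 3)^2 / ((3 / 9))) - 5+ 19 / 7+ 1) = 16805 / 84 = 200.06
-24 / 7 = -3.43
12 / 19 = 0.63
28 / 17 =1.65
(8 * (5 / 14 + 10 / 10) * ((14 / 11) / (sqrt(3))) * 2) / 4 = 76 * sqrt(3) / 33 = 3.99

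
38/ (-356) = -19/ 178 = -0.11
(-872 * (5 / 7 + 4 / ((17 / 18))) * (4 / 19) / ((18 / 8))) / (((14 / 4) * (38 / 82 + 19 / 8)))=-283727872 / 6979707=-40.65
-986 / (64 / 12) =-1479 / 8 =-184.88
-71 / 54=-1.31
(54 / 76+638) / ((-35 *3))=-24271 / 3990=-6.08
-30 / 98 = -15 / 49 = -0.31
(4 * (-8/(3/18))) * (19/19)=-192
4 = 4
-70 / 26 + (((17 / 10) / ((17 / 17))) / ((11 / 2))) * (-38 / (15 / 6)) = -26421 / 3575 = -7.39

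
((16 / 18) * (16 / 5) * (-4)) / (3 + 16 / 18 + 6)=-512 / 445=-1.15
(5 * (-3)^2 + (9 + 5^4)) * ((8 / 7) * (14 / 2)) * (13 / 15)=70616 / 15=4707.73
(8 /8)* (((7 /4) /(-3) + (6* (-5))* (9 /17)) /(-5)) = 3359 /1020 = 3.29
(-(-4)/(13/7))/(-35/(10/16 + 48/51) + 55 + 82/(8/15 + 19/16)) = 2463132/91835315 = 0.03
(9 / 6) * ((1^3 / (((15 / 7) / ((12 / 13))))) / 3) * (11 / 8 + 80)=4557 / 260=17.53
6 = 6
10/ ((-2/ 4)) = -20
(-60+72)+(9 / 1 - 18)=3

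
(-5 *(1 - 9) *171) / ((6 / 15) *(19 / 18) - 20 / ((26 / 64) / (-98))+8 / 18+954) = 1.18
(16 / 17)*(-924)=-14784 / 17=-869.65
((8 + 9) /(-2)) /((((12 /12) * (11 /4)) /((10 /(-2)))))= 170 /11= 15.45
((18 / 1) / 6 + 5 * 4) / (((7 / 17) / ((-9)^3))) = -285039 / 7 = -40719.86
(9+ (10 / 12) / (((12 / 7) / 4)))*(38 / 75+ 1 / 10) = 6.64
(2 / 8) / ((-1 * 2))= -1 / 8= -0.12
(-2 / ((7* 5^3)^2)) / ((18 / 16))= -16 / 6890625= -0.00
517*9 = 4653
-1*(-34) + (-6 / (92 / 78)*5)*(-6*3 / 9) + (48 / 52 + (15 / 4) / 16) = 1646213 / 19136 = 86.03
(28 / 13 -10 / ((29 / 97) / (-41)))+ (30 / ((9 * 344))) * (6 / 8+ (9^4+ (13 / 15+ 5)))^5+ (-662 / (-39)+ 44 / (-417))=497910613571014736900818226292971 / 4205252712960000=118402067023587892.42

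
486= 486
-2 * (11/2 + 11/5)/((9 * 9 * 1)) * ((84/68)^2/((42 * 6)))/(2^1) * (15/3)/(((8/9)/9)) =-539/18496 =-0.03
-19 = -19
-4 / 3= -1.33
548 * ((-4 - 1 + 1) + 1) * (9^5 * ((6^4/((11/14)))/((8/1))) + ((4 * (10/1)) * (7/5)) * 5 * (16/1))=-20022785938.91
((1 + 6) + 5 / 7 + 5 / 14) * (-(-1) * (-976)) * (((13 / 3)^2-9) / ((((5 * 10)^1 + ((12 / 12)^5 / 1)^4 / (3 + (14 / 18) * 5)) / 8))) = -2406925312 / 195867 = -12288.57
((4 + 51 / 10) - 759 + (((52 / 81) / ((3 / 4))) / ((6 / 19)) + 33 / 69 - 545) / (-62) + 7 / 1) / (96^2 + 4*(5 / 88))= -41976006523 / 526942125945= -0.08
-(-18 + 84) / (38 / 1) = -33 / 19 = -1.74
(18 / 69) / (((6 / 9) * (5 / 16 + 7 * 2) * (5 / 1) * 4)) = 36 / 26335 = 0.00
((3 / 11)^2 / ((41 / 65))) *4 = 2340 / 4961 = 0.47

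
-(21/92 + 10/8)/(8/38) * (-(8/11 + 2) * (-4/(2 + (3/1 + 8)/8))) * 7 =-361760/2277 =-158.88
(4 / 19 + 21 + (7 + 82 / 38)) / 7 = 577 / 133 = 4.34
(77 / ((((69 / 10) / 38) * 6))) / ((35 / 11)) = 4598 / 207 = 22.21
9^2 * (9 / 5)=729 / 5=145.80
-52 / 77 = -0.68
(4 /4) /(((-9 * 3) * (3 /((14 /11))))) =-14 /891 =-0.02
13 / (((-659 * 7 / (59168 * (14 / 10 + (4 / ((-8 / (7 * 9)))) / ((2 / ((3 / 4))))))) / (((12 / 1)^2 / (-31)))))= -823796064 / 102145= -8064.97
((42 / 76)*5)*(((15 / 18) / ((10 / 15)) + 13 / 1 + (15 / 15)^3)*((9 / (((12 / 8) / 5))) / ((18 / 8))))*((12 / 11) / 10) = 12810 / 209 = 61.29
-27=-27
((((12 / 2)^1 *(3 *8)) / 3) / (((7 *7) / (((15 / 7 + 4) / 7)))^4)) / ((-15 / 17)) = -929913872 / 166164652848005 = -0.00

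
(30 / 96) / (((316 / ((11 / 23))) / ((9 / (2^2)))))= 495 / 465152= 0.00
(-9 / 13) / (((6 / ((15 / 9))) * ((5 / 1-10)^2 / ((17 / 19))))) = -17 / 2470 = -0.01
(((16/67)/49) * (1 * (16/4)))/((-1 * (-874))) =32/1434671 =0.00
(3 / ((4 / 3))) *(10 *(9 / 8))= 405 / 16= 25.31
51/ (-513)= -17/ 171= -0.10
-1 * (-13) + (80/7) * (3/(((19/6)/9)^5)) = 110424930769/17332693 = 6370.90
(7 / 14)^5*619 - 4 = 491 / 32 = 15.34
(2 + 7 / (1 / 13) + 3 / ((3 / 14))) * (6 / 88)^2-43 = -82285 / 1936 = -42.50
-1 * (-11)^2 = -121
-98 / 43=-2.28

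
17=17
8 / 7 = 1.14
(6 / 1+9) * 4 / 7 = 60 / 7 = 8.57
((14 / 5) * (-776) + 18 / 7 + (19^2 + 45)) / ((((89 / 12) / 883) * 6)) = -109046968 / 3115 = -35007.05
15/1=15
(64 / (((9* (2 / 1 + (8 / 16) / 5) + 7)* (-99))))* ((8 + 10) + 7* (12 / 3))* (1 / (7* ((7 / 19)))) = -559360 / 1256409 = -0.45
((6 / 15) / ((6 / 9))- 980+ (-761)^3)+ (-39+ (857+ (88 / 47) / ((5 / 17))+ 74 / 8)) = -414268553177 / 940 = -440711226.78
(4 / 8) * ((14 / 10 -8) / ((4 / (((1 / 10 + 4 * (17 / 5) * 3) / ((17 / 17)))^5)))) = -377685646174617 / 4000000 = -94421411.54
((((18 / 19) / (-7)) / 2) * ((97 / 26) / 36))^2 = 9409 / 191324224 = 0.00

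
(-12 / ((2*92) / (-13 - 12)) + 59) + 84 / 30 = 63.43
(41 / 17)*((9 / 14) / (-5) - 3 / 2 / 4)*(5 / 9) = -0.67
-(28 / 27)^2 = -1.08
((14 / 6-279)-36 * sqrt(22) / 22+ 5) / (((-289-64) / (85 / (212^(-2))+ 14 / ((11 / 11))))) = 68764572 * sqrt(22) / 3883+ 1037835670 / 353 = 3023107.60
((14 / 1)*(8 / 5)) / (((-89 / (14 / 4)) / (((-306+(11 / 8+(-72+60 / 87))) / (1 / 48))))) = 205134384 / 12905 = 15895.73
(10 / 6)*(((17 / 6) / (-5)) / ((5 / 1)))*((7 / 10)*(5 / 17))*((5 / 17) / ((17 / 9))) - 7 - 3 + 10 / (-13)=-161931 / 15028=-10.78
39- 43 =-4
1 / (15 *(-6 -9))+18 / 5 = 809 / 225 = 3.60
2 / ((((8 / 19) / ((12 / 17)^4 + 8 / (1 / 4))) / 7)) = 89555816 / 83521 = 1072.26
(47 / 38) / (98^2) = 47 / 364952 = 0.00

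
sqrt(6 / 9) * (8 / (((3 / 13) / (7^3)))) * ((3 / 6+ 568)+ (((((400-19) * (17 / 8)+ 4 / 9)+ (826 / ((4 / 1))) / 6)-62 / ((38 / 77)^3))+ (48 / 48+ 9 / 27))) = 1978518117485 * sqrt(6) / 555579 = 8723079.59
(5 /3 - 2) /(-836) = 1 /2508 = 0.00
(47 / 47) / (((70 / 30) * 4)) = 0.11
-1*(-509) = 509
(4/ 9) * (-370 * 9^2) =-13320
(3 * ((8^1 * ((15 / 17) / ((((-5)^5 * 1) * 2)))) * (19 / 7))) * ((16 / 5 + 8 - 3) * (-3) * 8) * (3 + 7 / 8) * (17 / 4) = 29.81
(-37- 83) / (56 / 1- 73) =120 / 17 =7.06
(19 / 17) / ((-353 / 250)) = -0.79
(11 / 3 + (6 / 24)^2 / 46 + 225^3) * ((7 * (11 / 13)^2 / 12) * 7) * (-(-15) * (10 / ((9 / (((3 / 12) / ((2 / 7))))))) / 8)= 26095538440819925 / 429871104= 60705495.67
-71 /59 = -1.20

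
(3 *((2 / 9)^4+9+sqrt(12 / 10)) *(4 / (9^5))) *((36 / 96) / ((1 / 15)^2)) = 5 *sqrt(30) / 1458+1476625 / 9565938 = 0.17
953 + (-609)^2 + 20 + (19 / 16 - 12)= 5949491 / 16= 371843.19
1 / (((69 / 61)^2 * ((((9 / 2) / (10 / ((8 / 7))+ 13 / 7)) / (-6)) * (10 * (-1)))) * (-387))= -40931 / 14330610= -0.00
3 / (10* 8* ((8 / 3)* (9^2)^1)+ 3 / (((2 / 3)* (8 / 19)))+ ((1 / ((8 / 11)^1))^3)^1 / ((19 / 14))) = 14592 / 84111221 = 0.00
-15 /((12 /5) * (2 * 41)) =-25 /328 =-0.08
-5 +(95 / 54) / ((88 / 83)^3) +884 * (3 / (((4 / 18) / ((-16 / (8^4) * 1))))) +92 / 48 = -1774633955 / 36799488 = -48.22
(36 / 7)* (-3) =-15.43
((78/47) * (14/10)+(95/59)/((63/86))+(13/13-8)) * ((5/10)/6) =-2165033/10481940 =-0.21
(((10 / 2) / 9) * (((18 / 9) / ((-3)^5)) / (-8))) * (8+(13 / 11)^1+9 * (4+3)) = 1985 / 48114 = 0.04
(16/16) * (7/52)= 0.13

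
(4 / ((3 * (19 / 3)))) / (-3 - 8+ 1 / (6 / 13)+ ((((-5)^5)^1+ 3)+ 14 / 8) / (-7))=48 / 99617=0.00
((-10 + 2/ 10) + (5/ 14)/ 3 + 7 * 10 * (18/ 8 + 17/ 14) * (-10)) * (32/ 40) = -1947.74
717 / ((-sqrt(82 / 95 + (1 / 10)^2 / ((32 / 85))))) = -5736 * sqrt(2055610) / 10819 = -760.14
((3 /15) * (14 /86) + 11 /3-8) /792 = -1387 /255420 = -0.01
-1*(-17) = 17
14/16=7/8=0.88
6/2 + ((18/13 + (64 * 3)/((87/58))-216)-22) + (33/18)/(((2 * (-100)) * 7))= -11533343/109200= -105.62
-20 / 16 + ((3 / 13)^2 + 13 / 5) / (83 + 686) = -3240057 / 2599220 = -1.25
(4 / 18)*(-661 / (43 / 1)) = -1322 / 387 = -3.42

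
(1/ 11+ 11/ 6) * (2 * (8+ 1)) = 381/ 11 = 34.64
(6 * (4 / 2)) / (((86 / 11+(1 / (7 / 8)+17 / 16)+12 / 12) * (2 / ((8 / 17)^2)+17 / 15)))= 112640 / 1051773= 0.11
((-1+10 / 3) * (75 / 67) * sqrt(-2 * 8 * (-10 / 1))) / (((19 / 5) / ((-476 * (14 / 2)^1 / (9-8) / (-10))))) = 1166200 * sqrt(10) / 1273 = 2896.97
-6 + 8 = 2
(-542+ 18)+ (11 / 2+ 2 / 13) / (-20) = -272627 / 520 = -524.28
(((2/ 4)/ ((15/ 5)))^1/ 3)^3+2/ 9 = 0.22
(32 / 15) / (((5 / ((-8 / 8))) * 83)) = -32 / 6225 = -0.01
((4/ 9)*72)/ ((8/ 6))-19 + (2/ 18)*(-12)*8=-17/ 3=-5.67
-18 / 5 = -3.60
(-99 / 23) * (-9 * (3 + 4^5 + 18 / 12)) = 1832787 / 46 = 39843.20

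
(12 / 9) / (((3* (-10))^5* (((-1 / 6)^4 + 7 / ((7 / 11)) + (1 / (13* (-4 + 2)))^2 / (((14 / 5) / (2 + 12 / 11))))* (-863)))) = 26026 / 4503740605396875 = 0.00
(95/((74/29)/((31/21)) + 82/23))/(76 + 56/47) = 18464561/79424176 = 0.23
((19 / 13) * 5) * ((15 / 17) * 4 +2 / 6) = 18715 / 663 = 28.23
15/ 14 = 1.07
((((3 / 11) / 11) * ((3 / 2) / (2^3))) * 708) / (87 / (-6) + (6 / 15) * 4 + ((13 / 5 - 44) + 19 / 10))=-0.06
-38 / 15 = -2.53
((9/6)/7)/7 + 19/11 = 1895/1078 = 1.76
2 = 2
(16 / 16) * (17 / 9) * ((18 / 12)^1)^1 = 17 / 6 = 2.83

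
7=7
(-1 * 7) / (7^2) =-1 / 7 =-0.14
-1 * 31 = -31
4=4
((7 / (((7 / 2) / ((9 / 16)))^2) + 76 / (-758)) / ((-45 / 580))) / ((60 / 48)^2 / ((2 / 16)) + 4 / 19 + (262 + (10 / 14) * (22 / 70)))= -52744475 / 13969518552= -0.00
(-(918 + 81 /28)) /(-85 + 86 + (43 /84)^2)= -1299564 /1781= -729.68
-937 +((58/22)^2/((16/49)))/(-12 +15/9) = -56358619/60016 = -939.06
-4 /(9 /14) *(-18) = 112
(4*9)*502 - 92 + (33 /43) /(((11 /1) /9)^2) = 8504783 /473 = 17980.51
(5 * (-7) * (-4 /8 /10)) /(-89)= -7 /356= -0.02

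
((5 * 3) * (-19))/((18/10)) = -475/3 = -158.33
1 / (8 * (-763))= -1 / 6104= -0.00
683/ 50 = 13.66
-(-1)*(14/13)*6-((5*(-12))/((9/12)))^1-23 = 825/13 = 63.46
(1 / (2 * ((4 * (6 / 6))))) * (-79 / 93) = -79 / 744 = -0.11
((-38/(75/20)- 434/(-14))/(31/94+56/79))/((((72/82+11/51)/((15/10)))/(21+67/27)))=513560156762/793783395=646.98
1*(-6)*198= -1188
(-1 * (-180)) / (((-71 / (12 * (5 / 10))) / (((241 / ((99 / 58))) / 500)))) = -83868 / 19525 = -4.30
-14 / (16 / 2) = -7 / 4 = -1.75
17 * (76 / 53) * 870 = 1124040 / 53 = 21208.30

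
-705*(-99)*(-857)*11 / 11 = -59814315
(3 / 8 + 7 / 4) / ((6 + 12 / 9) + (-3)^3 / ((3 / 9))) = -3 / 104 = -0.03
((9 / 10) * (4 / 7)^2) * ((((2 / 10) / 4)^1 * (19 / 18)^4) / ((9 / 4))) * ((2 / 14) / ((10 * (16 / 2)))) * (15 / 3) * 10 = 130321 / 180033840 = 0.00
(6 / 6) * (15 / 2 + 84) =183 / 2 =91.50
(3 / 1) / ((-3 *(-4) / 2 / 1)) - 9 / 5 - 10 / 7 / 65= -1203 / 910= -1.32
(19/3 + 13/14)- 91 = -3517/42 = -83.74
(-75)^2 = 5625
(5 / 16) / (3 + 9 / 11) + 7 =4759 / 672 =7.08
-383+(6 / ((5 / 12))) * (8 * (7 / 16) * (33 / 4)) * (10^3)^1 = 415417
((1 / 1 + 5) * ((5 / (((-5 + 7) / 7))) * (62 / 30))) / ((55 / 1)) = 217 / 55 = 3.95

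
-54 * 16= -864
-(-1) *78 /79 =78 /79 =0.99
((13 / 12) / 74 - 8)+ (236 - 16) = 188269 / 888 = 212.01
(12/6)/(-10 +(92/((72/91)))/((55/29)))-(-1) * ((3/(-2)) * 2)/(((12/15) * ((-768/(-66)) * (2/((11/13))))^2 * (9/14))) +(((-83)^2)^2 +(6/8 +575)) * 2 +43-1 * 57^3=319783172228133962953/3375638642688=94732643.53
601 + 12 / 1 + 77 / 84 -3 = 7331 / 12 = 610.92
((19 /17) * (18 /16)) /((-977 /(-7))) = 1197 /132872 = 0.01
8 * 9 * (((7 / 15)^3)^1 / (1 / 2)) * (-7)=-38416 / 375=-102.44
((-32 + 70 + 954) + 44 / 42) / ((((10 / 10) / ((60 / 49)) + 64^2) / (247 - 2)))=59.39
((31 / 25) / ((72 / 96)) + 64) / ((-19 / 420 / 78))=-10754016 / 95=-113200.17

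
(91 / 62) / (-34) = -91 / 2108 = -0.04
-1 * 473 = -473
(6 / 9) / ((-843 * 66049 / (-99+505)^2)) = -329672 / 167037921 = -0.00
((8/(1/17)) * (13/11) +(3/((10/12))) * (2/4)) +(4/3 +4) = 27697/165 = 167.86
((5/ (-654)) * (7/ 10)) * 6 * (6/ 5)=-21/ 545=-0.04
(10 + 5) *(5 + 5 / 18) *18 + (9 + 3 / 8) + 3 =11499 / 8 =1437.38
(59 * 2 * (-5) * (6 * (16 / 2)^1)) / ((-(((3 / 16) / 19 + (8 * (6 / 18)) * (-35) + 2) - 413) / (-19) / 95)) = 46619251200 / 459943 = 101358.76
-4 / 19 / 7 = -4 / 133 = -0.03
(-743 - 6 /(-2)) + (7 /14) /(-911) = -1348281 /1822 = -740.00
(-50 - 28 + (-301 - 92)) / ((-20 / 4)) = 471 / 5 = 94.20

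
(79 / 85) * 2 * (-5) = -158 / 17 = -9.29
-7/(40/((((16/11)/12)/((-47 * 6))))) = 7/93060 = 0.00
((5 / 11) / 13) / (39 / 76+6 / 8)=95 / 3432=0.03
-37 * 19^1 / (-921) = 703 / 921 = 0.76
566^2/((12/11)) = 880979/3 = 293659.67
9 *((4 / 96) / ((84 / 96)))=3 / 7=0.43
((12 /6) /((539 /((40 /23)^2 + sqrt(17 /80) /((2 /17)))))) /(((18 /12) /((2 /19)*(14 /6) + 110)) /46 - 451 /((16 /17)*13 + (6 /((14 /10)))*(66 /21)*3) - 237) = -26936573372*sqrt(85) /4194515334916445 - 881811097600 /19294770540615647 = -0.00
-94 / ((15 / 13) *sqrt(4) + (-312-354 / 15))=3055 / 10832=0.28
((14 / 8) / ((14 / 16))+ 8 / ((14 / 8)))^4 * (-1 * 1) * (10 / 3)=-44774560 / 7203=-6216.10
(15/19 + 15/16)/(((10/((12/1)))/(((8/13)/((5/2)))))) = 126/247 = 0.51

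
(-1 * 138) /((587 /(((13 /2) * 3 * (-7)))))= 18837 /587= 32.09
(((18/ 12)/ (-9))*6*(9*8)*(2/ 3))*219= -10512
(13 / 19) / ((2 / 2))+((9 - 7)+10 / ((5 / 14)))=583 / 19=30.68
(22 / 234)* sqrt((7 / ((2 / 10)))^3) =385* sqrt(35) / 117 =19.47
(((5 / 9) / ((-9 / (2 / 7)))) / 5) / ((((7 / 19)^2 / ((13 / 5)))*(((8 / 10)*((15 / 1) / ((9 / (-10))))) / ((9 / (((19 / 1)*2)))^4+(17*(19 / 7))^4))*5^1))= 295044707304239581 / 64216588968000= 4594.52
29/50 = 0.58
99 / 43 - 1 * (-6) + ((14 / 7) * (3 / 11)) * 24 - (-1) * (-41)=-9274 / 473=-19.61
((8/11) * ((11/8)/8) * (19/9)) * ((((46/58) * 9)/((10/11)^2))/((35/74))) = 1956449/406000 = 4.82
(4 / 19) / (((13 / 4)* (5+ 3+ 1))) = 16 / 2223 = 0.01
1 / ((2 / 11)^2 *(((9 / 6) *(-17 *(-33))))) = 11 / 306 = 0.04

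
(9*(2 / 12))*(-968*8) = -11616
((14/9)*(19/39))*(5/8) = 665/1404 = 0.47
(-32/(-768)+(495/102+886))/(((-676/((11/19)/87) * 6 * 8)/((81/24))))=-3998335/6484062208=-0.00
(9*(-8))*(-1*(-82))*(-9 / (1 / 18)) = 956448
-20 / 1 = -20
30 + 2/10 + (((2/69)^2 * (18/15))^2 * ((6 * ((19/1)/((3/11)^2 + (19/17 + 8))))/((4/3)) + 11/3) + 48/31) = 878788287926161/27679765916475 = 31.75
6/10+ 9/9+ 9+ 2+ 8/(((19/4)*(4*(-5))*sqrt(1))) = 1189/95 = 12.52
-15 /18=-5 /6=-0.83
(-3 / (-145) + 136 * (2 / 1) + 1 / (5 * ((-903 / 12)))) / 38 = 11872227 / 1658510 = 7.16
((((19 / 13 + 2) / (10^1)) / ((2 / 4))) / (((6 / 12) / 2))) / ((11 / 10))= 360 / 143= 2.52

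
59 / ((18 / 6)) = 59 / 3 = 19.67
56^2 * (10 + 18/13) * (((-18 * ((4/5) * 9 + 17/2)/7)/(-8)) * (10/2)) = 11710944/13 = 900841.85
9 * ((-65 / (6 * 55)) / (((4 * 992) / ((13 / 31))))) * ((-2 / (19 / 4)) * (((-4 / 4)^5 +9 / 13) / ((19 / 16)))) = -78 / 3816131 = -0.00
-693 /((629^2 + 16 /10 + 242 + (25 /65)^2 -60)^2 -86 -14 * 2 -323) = -494819325 /111871459604906819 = -0.00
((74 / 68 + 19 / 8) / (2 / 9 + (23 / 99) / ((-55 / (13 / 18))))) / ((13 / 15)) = 346220325 / 18989204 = 18.23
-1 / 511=-0.00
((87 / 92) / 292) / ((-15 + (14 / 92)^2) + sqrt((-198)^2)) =2001 / 113084884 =0.00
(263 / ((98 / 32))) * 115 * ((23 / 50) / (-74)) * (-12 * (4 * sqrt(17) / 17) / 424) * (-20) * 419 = -5596244448 * sqrt(17) / 1633513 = -14125.33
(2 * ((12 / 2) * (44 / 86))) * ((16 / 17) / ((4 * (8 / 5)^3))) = 4125 / 11696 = 0.35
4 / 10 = 2 / 5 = 0.40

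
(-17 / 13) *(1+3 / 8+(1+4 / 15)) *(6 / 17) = -317 / 260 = -1.22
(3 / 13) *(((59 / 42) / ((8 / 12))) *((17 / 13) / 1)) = 3009 / 4732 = 0.64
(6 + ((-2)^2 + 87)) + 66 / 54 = 884 / 9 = 98.22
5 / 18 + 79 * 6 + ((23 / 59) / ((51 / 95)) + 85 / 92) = 395250461 / 830484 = 475.93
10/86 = 5/43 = 0.12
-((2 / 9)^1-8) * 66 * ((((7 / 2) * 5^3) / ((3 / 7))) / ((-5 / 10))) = -1048055.56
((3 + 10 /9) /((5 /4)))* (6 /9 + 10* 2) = 9176 /135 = 67.97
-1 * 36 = -36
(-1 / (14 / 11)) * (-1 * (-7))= -11 / 2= -5.50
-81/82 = -0.99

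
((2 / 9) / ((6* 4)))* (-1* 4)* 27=-1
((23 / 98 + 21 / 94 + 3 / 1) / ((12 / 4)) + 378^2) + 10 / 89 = 87860292370 / 614901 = 142885.27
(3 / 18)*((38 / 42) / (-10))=-19 / 1260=-0.02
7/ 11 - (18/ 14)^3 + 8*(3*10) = 899902/ 3773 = 238.51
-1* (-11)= 11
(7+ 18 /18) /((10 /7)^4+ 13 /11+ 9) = 26411 /47364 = 0.56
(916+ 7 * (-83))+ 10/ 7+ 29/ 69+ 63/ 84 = 652241/ 1932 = 337.60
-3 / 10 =-0.30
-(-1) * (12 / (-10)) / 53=-6 / 265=-0.02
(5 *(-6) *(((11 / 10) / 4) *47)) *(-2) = 1551 / 2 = 775.50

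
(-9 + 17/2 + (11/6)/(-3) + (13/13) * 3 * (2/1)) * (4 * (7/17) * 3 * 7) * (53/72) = 57134/459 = 124.47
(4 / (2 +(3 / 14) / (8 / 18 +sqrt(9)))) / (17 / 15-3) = -186 / 179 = -1.04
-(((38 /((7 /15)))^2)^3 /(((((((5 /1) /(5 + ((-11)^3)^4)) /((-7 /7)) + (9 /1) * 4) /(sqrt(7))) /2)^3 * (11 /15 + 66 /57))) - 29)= 29 - 2417244867274950305491776087045196958849359444278720000000 * sqrt(7) /13065412724814173776670769975899847524305561628543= -489493025.02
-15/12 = -5/4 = -1.25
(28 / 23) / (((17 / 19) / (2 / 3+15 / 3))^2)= 10108 / 207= 48.83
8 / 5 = 1.60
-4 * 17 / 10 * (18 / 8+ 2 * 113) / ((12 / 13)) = -201773 / 120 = -1681.44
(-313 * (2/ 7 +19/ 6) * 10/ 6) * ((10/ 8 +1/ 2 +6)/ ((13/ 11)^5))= -1132941443425/ 187131672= -6054.25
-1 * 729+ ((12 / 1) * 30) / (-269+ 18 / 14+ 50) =-92793 / 127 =-730.65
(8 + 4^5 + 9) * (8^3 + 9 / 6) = 1069107 / 2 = 534553.50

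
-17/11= -1.55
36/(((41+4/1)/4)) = 16/5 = 3.20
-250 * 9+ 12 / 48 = -8999 / 4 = -2249.75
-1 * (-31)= 31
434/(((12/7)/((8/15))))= 6076/45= 135.02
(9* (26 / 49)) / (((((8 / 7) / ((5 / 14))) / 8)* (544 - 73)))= 195 / 7693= 0.03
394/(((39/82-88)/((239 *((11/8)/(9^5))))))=-21234433/847589346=-0.03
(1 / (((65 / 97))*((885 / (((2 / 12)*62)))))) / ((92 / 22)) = 33077 / 7938450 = 0.00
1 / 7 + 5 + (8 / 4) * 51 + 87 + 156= 2451 / 7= 350.14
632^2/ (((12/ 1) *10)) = 49928/ 15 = 3328.53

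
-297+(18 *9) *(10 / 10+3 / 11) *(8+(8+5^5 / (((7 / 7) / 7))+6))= 49659129 / 11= 4514466.27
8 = 8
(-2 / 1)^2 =4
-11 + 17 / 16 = -9.94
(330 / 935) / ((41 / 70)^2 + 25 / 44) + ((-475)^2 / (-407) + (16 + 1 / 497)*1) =-7571832783024 / 14074775099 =-537.97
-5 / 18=-0.28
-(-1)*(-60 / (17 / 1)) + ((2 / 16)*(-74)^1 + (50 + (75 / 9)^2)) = 65279 / 612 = 106.67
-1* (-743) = 743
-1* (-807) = 807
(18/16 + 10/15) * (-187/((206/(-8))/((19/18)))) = 152779/11124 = 13.73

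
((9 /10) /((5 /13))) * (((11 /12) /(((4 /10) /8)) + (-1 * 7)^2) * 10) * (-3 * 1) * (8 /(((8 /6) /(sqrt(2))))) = -141804 * sqrt(2) /5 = -40108.23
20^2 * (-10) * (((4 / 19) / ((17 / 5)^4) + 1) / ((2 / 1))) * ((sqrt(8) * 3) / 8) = -2384098500 * sqrt(2) / 1586899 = -2124.66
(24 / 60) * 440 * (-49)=-8624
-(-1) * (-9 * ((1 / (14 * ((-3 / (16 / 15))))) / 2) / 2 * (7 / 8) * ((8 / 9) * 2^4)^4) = 2045.69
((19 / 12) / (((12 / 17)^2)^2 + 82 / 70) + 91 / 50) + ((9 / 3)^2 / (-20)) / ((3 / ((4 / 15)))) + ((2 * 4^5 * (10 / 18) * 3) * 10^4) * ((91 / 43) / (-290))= -386720380201554967 / 1552560266100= -249085.58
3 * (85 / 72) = 85 / 24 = 3.54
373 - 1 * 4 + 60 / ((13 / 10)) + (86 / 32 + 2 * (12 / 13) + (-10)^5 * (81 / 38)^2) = -453943.19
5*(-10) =-50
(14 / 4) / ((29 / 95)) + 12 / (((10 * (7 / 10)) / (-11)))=-3001 / 406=-7.39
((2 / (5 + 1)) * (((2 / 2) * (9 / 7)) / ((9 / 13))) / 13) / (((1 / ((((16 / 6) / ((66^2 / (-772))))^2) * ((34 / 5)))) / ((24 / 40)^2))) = 81053824 / 3113042625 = 0.03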